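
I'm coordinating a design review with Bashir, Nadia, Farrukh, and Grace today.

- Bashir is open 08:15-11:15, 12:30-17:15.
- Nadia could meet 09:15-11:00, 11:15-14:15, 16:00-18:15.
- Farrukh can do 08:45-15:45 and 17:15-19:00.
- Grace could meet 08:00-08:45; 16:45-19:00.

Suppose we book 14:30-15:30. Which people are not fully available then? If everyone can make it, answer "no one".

Bashir: free for 14:30-15:30. Nadia: not fully free for 14:30-15:30. Farrukh: free for 14:30-15:30. Grace: not fully free for 14:30-15:30.

Grace, Nadia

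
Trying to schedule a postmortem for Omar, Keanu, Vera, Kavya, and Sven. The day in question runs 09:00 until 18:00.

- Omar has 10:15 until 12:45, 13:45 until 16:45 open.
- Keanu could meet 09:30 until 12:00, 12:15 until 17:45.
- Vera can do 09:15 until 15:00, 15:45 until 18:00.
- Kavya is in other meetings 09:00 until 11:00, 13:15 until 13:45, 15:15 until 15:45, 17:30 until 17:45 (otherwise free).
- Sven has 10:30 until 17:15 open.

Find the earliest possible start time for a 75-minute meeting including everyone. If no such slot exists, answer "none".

13:45

Omar free: 10:15-12:45, 13:45-16:45.
Keanu free: 09:30-12:00, 12:15-17:45.
Vera free: 09:15-15:00, 15:45-18:00.
Kavya free: 11:00-13:15, 13:45-15:15, 15:45-17:30, 17:45-18:00 (invert busy blocks within the working day).
Sven free: 10:30-17:15.
Omar ∩ Keanu: 10:15-12:00, 12:15-12:45, 13:45-16:45.
Omar ∩ Keanu ∩ Vera: 10:15-12:00, 12:15-12:45, 13:45-15:00, 15:45-16:45.
Omar ∩ Keanu ∩ Vera ∩ Kavya: 11:00-12:00, 12:15-12:45, 13:45-15:00, 15:45-16:45.
Omar ∩ Keanu ∩ Vera ∩ Kavya ∩ Sven: 11:00-12:00, 12:15-12:45, 13:45-15:00, 15:45-16:45.
The first common window of at least 75 minutes is 13:45-15:00, so the earliest start is 13:45.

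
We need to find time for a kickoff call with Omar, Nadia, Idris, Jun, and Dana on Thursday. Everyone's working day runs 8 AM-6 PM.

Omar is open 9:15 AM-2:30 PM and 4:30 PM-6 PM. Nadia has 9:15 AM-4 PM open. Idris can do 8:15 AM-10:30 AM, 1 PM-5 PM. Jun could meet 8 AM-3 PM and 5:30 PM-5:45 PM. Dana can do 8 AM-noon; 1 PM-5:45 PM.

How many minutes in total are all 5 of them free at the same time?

165

Omar ∩ Nadia: 09:15-14:30.
Omar ∩ Nadia ∩ Idris: 09:15-10:30, 13:00-14:30.
Omar ∩ Nadia ∩ Idris ∩ Jun: 09:15-10:30, 13:00-14:30.
Omar ∩ Nadia ∩ Idris ∩ Jun ∩ Dana: 09:15-10:30, 13:00-14:30.
Summing the common windows: 75 + 90 = 165 minutes.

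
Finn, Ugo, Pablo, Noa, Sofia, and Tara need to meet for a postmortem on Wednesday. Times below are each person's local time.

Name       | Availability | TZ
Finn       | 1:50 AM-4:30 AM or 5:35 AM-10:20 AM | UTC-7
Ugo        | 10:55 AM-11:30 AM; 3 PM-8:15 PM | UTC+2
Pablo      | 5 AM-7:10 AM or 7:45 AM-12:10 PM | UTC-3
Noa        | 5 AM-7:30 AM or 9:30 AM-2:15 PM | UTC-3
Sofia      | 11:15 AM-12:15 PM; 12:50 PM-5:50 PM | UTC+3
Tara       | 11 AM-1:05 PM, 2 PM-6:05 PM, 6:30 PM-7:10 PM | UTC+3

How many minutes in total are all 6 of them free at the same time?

Finn in UTC: 08:50-11:30, 12:35-17:20 (add 7h to convert from UTC-7).
Ugo in UTC: 08:55-09:30, 13:00-18:15 (subtract 2h to convert from UTC+2).
Pablo in UTC: 08:00-10:10, 10:45-15:10 (add 3h to convert from UTC-3).
Noa in UTC: 08:00-10:30, 12:30-17:15 (add 3h to convert from UTC-3).
Sofia in UTC: 08:15-09:15, 09:50-14:50 (subtract 3h to convert from UTC+3).
Tara in UTC: 08:00-10:05, 11:00-15:05, 15:30-16:10 (subtract 3h to convert from UTC+3).
Finn ∩ Ugo: 08:55-09:30, 13:00-17:20.
Finn ∩ Ugo ∩ Pablo: 08:55-09:30, 13:00-15:10.
Finn ∩ Ugo ∩ Pablo ∩ Noa: 08:55-09:30, 13:00-15:10.
Finn ∩ Ugo ∩ Pablo ∩ Noa ∩ Sofia: 08:55-09:15, 13:00-14:50.
Finn ∩ Ugo ∩ Pablo ∩ Noa ∩ Sofia ∩ Tara: 08:55-09:15, 13:00-14:50.
Summing the common windows: 20 + 110 = 130 minutes.

130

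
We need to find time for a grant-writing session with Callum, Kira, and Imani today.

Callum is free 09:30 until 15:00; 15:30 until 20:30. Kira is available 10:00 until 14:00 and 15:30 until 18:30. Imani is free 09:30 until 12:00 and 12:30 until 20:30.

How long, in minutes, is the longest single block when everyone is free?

Callum ∩ Kira: 10:00-14:00, 15:30-18:30.
Callum ∩ Kira ∩ Imani: 10:00-12:00, 12:30-14:00, 15:30-18:30.
The longest is 15:30-18:30 at 180 minutes.

180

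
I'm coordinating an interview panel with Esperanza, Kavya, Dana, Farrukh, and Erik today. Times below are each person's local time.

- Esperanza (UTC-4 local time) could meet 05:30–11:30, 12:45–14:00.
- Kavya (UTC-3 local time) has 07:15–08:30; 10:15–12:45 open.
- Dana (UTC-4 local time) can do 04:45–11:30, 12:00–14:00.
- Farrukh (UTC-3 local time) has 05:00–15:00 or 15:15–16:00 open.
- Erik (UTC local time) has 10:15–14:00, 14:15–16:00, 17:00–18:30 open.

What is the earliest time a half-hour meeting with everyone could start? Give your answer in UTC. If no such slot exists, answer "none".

Esperanza in UTC: 09:30-15:30, 16:45-18:00 (add 4h to convert from UTC-4).
Kavya in UTC: 10:15-11:30, 13:15-15:45 (add 3h to convert from UTC-3).
Dana in UTC: 08:45-15:30, 16:00-18:00 (add 4h to convert from UTC-4).
Farrukh in UTC: 08:00-18:00, 18:15-19:00 (add 3h to convert from UTC-3).
Erik in UTC: 10:15-14:00, 14:15-16:00, 17:00-18:30.
Esperanza ∩ Kavya: 10:15-11:30, 13:15-15:30.
Esperanza ∩ Kavya ∩ Dana: 10:15-11:30, 13:15-15:30.
Esperanza ∩ Kavya ∩ Dana ∩ Farrukh: 10:15-11:30, 13:15-15:30.
Esperanza ∩ Kavya ∩ Dana ∩ Farrukh ∩ Erik: 10:15-11:30, 13:15-14:00, 14:15-15:30.
So the common availability across everyone is 10:15-11:30, 13:15-14:00, 14:15-15:30.
The first common window of at least 30 minutes is 10:15-11:30, so the earliest start is 10:15.

10:15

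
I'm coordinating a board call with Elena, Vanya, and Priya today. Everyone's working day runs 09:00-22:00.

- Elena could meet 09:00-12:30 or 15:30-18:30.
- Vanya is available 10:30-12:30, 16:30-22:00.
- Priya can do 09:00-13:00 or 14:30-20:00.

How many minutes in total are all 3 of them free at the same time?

240

Elena ∩ Vanya: 10:30-12:30, 16:30-18:30.
Elena ∩ Vanya ∩ Priya: 10:30-12:30, 16:30-18:30.
Summing the common windows: 120 + 120 = 240 minutes.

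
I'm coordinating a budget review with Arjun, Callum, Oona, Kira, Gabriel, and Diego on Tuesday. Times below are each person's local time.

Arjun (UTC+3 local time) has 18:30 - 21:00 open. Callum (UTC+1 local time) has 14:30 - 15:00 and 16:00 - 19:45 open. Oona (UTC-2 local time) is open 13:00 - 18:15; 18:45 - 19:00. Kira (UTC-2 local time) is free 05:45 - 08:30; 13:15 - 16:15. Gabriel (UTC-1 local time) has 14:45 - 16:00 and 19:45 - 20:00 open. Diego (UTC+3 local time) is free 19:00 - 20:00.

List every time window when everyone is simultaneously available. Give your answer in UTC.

Arjun in UTC: 15:30-18:00 (subtract 3h to convert from UTC+3).
Callum in UTC: 13:30-14:00, 15:00-18:45 (subtract 1h to convert from UTC+1).
Oona in UTC: 15:00-20:15, 20:45-21:00 (add 2h to convert from UTC-2).
Kira in UTC: 07:45-10:30, 15:15-18:15 (add 2h to convert from UTC-2).
Gabriel in UTC: 15:45-17:00, 20:45-21:00 (add 1h to convert from UTC-1).
Diego in UTC: 16:00-17:00 (subtract 3h to convert from UTC+3).
Arjun ∩ Callum: 15:30-18:00.
Arjun ∩ Callum ∩ Oona: 15:30-18:00.
Arjun ∩ Callum ∩ Oona ∩ Kira: 15:30-18:00.
Arjun ∩ Callum ∩ Oona ∩ Kira ∩ Gabriel: 15:45-17:00.
Arjun ∩ Callum ∩ Oona ∩ Kira ∩ Gabriel ∩ Diego: 16:00-17:00.
Those are the intersection windows.

16:00-17:00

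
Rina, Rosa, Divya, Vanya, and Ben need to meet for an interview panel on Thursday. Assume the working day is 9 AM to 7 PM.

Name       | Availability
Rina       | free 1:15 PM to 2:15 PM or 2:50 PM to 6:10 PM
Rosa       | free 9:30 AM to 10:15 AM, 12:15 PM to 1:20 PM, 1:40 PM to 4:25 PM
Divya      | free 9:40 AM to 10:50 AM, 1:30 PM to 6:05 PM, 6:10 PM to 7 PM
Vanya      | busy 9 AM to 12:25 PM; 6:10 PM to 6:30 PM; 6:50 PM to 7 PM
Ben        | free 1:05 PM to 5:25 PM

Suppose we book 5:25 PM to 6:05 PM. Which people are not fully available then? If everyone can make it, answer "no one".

Rina free: 13:15-14:15, 14:50-18:10.
Rosa free: 09:30-10:15, 12:15-13:20, 13:40-16:25.
Divya free: 09:40-10:50, 13:30-18:05, 18:10-19:00.
Vanya free: 12:25-18:10, 18:30-18:50 (invert busy blocks within the working day).
Ben free: 13:05-17:25.
Rina: free for 17:25-18:05. Rosa: not fully free for 17:25-18:05. Divya: free for 17:25-18:05. Vanya: free for 17:25-18:05. Ben: not fully free for 17:25-18:05.

Ben, Rosa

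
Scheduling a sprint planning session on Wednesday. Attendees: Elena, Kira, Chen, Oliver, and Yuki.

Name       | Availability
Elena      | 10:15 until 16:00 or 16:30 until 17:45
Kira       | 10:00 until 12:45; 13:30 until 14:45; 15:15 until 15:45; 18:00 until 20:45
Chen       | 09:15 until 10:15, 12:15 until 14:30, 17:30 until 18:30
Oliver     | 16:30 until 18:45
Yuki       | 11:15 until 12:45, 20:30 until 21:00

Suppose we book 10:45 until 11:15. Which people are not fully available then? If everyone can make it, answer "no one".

Chen, Oliver, Yuki

Elena: free for 10:45-11:15. Kira: free for 10:45-11:15. Chen: not fully free for 10:45-11:15. Oliver: not fully free for 10:45-11:15. Yuki: not fully free for 10:45-11:15.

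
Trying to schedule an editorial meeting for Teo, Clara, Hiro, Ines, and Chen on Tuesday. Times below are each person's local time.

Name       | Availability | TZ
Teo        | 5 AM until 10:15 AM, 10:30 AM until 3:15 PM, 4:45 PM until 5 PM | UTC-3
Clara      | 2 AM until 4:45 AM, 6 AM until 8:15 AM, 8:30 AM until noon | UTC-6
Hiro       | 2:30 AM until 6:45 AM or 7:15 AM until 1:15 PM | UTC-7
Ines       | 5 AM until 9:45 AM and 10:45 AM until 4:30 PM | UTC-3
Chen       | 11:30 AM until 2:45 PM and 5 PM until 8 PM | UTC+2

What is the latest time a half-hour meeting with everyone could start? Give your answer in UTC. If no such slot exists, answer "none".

Teo in UTC: 08:00-13:15, 13:30-18:15, 19:45-20:00 (add 3h to convert from UTC-3).
Clara in UTC: 08:00-10:45, 12:00-14:15, 14:30-18:00 (add 6h to convert from UTC-6).
Hiro in UTC: 09:30-13:45, 14:15-20:15 (add 7h to convert from UTC-7).
Ines in UTC: 08:00-12:45, 13:45-19:30 (add 3h to convert from UTC-3).
Chen in UTC: 09:30-12:45, 15:00-18:00 (subtract 2h to convert from UTC+2).
Teo ∩ Clara: 08:00-10:45, 12:00-13:15, 13:30-14:15, 14:30-18:00.
Teo ∩ Clara ∩ Hiro: 09:30-10:45, 12:00-13:15, 13:30-13:45, 14:30-18:00.
Teo ∩ Clara ∩ Hiro ∩ Ines: 09:30-10:45, 12:00-12:45, 14:30-18:00.
Teo ∩ Clara ∩ Hiro ∩ Ines ∩ Chen: 09:30-10:45, 12:00-12:45, 15:00-18:00.
The last common window of at least 30 minutes is 15:00-18:00; a 30-minute meeting can start as late as 17:30 and still end by 18:00.

17:30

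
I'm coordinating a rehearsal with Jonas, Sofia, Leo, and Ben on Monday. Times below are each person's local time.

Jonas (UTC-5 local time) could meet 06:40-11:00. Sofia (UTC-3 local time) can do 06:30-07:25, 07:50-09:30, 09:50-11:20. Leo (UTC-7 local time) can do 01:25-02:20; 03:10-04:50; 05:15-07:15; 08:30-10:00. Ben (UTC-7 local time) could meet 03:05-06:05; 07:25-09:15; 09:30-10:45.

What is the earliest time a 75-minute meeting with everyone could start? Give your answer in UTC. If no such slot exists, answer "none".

none

Jonas in UTC: 11:40-16:00 (add 5h to convert from UTC-5).
Sofia in UTC: 09:30-10:25, 10:50-12:30, 12:50-14:20 (add 3h to convert from UTC-3).
Leo in UTC: 08:25-09:20, 10:10-11:50, 12:15-14:15, 15:30-17:00 (add 7h to convert from UTC-7).
Ben in UTC: 10:05-13:05, 14:25-16:15, 16:30-17:45 (add 7h to convert from UTC-7).
Jonas ∩ Sofia: 11:40-12:30, 12:50-14:20.
Jonas ∩ Sofia ∩ Leo: 11:40-11:50, 12:15-12:30, 12:50-14:15.
Jonas ∩ Sofia ∩ Leo ∩ Ben: 11:40-11:50, 12:15-12:30, 12:50-13:05.
No common window is at least 75 minutes long.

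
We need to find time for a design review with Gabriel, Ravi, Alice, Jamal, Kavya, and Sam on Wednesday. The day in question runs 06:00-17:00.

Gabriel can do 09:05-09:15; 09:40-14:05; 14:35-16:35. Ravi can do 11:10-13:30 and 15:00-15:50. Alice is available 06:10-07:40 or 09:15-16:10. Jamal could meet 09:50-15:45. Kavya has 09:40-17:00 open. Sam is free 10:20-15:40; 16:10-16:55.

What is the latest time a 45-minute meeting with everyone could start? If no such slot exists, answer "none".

12:45

Gabriel ∩ Ravi: 11:10-13:30, 15:00-15:50.
Gabriel ∩ Ravi ∩ Alice: 11:10-13:30, 15:00-15:50.
Gabriel ∩ Ravi ∩ Alice ∩ Jamal: 11:10-13:30, 15:00-15:45.
Gabriel ∩ Ravi ∩ Alice ∩ Jamal ∩ Kavya: 11:10-13:30, 15:00-15:45.
Gabriel ∩ Ravi ∩ Alice ∩ Jamal ∩ Kavya ∩ Sam: 11:10-13:30, 15:00-15:40.
The last common window of at least 45 minutes is 11:10-13:30; a 45-minute meeting can start as late as 12:45 and still end by 13:30.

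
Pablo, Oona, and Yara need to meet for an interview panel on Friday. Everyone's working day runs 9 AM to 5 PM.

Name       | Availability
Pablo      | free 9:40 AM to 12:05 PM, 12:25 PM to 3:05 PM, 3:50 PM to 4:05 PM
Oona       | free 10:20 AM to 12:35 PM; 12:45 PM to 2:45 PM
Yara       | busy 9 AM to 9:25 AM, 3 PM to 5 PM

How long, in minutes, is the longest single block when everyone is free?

Pablo free: 09:40-12:05, 12:25-15:05, 15:50-16:05.
Oona free: 10:20-12:35, 12:45-14:45.
Yara free: 09:25-15:00 (invert busy blocks within the working day).
Pablo ∩ Oona: 10:20-12:05, 12:25-12:35, 12:45-14:45.
Pablo ∩ Oona ∩ Yara: 10:20-12:05, 12:25-12:35, 12:45-14:45.
So the common availability across everyone is 10:20-12:05, 12:25-12:35, 12:45-14:45.
The longest is 12:45-14:45 at 120 minutes.

120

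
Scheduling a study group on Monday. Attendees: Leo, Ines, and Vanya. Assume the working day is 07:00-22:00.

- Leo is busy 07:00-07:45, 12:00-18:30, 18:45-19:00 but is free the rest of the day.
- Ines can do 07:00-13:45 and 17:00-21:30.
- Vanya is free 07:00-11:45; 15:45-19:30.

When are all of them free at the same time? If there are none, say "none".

07:45-11:45, 18:30-18:45, 19:00-19:30

Leo free: 07:45-12:00, 18:30-18:45, 19:00-22:00 (invert busy blocks within the working day).
Ines free: 07:00-13:45, 17:00-21:30.
Vanya free: 07:00-11:45, 15:45-19:30.
Leo ∩ Ines: 07:45-12:00, 18:30-18:45, 19:00-21:30.
Leo ∩ Ines ∩ Vanya: 07:45-11:45, 18:30-18:45, 19:00-19:30.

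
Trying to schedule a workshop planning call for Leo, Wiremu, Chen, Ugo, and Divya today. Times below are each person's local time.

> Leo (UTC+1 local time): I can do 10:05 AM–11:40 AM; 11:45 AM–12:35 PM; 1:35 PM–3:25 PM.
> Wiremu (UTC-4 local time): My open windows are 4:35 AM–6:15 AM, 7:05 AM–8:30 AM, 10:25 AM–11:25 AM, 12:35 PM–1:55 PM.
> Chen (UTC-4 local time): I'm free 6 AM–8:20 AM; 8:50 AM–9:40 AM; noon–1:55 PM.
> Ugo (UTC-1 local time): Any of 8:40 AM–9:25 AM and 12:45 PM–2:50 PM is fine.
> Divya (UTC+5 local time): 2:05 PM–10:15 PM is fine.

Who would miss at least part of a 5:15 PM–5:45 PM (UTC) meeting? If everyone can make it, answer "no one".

Leo in UTC: 09:05-10:40, 10:45-11:35, 12:35-14:25 (subtract 1h to convert from UTC+1).
Wiremu in UTC: 08:35-10:15, 11:05-12:30, 14:25-15:25, 16:35-17:55 (add 4h to convert from UTC-4).
Chen in UTC: 10:00-12:20, 12:50-13:40, 16:00-17:55 (add 4h to convert from UTC-4).
Ugo in UTC: 09:40-10:25, 13:45-15:50 (add 1h to convert from UTC-1).
Divya in UTC: 09:05-17:15 (subtract 5h to convert from UTC+5).
Leo: not fully free for 17:15-17:45. Wiremu: free for 17:15-17:45. Chen: free for 17:15-17:45. Ugo: not fully free for 17:15-17:45. Divya: not fully free for 17:15-17:45.

Divya, Leo, Ugo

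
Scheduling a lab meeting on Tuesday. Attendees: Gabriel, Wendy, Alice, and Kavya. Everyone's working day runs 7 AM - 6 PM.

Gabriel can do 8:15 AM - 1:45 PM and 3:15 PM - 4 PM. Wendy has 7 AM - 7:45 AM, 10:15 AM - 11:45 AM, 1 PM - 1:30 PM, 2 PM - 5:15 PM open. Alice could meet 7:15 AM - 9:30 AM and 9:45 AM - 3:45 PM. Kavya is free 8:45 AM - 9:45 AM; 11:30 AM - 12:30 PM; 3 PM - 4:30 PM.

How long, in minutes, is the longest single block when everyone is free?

Gabriel ∩ Wendy: 10:15-11:45, 13:00-13:30, 15:15-16:00.
Gabriel ∩ Wendy ∩ Alice: 10:15-11:45, 13:00-13:30, 15:15-15:45.
Gabriel ∩ Wendy ∩ Alice ∩ Kavya: 11:30-11:45, 15:15-15:45.
The longest is 15:15-15:45 at 30 minutes.

30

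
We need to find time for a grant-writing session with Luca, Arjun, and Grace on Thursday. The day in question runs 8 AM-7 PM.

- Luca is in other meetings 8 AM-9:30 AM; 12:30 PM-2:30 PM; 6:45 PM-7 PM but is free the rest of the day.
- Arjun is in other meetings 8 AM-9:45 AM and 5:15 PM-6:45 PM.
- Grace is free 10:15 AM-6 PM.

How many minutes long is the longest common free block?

165

Luca free: 09:30-12:30, 14:30-18:45 (invert busy blocks within the working day).
Arjun free: 09:45-17:15, 18:45-19:00 (invert busy blocks within the working day).
Grace free: 10:15-18:00.
Luca ∩ Arjun: 09:45-12:30, 14:30-17:15.
Luca ∩ Arjun ∩ Grace: 10:15-12:30, 14:30-17:15.
The longest is 14:30-17:15 at 165 minutes.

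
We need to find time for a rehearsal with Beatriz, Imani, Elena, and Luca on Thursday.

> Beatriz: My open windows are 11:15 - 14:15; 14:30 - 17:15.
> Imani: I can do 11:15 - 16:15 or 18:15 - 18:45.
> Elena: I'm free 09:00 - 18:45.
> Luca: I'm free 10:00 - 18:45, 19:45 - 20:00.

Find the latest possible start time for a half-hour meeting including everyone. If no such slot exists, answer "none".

Beatriz ∩ Imani: 11:15-14:15, 14:30-16:15.
Beatriz ∩ Imani ∩ Elena: 11:15-14:15, 14:30-16:15.
Beatriz ∩ Imani ∩ Elena ∩ Luca: 11:15-14:15, 14:30-16:15.
The last common window of at least 30 minutes is 14:30-16:15; a 30-minute meeting can start as late as 15:45 and still end by 16:15.

15:45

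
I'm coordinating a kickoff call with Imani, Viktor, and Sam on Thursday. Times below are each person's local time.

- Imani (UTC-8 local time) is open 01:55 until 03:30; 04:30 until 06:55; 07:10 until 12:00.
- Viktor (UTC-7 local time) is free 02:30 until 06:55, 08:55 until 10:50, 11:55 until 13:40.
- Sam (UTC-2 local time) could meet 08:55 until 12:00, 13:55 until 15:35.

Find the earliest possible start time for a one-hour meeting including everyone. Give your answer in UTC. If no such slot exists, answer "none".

12:30

Imani in UTC: 09:55-11:30, 12:30-14:55, 15:10-20:00 (add 8h to convert from UTC-8).
Viktor in UTC: 09:30-13:55, 15:55-17:50, 18:55-20:40 (add 7h to convert from UTC-7).
Sam in UTC: 10:55-14:00, 15:55-17:35 (add 2h to convert from UTC-2).
Imani ∩ Viktor: 09:55-11:30, 12:30-13:55, 15:55-17:50, 18:55-20:00.
Imani ∩ Viktor ∩ Sam: 10:55-11:30, 12:30-13:55, 15:55-17:35.
So the common availability across everyone is 10:55-11:30, 12:30-13:55, 15:55-17:35.
The first common window of at least 60 minutes is 12:30-13:55, so the earliest start is 12:30.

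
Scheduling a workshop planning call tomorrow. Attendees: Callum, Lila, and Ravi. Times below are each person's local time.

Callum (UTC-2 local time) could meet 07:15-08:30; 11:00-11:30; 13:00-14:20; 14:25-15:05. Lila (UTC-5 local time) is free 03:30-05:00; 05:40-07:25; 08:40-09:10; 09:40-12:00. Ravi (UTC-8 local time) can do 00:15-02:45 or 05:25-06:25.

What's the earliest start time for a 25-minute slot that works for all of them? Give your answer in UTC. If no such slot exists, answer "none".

Callum in UTC: 09:15-10:30, 13:00-13:30, 15:00-16:20, 16:25-17:05 (add 2h to convert from UTC-2).
Lila in UTC: 08:30-10:00, 10:40-12:25, 13:40-14:10, 14:40-17:00 (add 5h to convert from UTC-5).
Ravi in UTC: 08:15-10:45, 13:25-14:25 (add 8h to convert from UTC-8).
Callum ∩ Lila: 09:15-10:00, 15:00-16:20, 16:25-17:00.
Callum ∩ Lila ∩ Ravi: 09:15-10:00.
So the common availability across everyone is 09:15-10:00.
The first common window of at least 25 minutes is 09:15-10:00, so the earliest start is 09:15.

09:15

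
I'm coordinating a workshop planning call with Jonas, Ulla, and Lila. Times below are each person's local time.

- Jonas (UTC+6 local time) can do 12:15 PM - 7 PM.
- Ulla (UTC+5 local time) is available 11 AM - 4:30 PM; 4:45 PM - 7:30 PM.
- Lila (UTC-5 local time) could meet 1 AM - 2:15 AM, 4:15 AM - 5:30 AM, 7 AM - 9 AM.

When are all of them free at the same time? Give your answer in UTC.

Jonas in UTC: 06:15-13:00 (subtract 6h to convert from UTC+6).
Ulla in UTC: 06:00-11:30, 11:45-14:30 (subtract 5h to convert from UTC+5).
Lila in UTC: 06:00-07:15, 09:15-10:30, 12:00-14:00 (add 5h to convert from UTC-5).
Jonas ∩ Ulla: 06:15-11:30, 11:45-13:00.
Jonas ∩ Ulla ∩ Lila: 06:15-07:15, 09:15-10:30, 12:00-13:00.

06:15-07:15, 09:15-10:30, 12:00-13:00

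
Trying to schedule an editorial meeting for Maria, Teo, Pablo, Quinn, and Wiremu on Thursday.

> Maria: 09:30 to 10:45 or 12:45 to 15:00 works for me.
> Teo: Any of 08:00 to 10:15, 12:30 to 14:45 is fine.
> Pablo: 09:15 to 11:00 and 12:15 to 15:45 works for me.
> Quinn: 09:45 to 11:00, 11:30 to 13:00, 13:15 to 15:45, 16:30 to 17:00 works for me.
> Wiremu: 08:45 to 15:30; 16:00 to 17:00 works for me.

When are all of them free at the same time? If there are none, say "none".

Maria ∩ Teo: 09:30-10:15, 12:45-14:45.
Maria ∩ Teo ∩ Pablo: 09:30-10:15, 12:45-14:45.
Maria ∩ Teo ∩ Pablo ∩ Quinn: 09:45-10:15, 12:45-13:00, 13:15-14:45.
Maria ∩ Teo ∩ Pablo ∩ Quinn ∩ Wiremu: 09:45-10:15, 12:45-13:00, 13:15-14:45.
Those are the intersection windows.

09:45-10:15, 12:45-13:00, 13:15-14:45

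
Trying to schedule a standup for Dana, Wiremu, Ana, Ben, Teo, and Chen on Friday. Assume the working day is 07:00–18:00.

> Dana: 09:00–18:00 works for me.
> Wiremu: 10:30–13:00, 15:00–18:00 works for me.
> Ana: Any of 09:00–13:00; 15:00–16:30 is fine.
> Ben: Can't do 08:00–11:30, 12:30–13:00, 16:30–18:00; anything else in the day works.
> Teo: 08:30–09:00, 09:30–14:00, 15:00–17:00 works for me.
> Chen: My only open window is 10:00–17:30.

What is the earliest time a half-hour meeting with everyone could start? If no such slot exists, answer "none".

Dana free: 09:00-18:00.
Wiremu free: 10:30-13:00, 15:00-18:00.
Ana free: 09:00-13:00, 15:00-16:30.
Ben free: 07:00-08:00, 11:30-12:30, 13:00-16:30 (invert busy blocks within the working day).
Teo free: 08:30-09:00, 09:30-14:00, 15:00-17:00.
Chen free: 10:00-17:30.
Dana ∩ Wiremu: 10:30-13:00, 15:00-18:00.
Dana ∩ Wiremu ∩ Ana: 10:30-13:00, 15:00-16:30.
Dana ∩ Wiremu ∩ Ana ∩ Ben: 11:30-12:30, 15:00-16:30.
Dana ∩ Wiremu ∩ Ana ∩ Ben ∩ Teo: 11:30-12:30, 15:00-16:30.
Dana ∩ Wiremu ∩ Ana ∩ Ben ∩ Teo ∩ Chen: 11:30-12:30, 15:00-16:30.
The first common window of at least 30 minutes is 11:30-12:30, so the earliest start is 11:30.

11:30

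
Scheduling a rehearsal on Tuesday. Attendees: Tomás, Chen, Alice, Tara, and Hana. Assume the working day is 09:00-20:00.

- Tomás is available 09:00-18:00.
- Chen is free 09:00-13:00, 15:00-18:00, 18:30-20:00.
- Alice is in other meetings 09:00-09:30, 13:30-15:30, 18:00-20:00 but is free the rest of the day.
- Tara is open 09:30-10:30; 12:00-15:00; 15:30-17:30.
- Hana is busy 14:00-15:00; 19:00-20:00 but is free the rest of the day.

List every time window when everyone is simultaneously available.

Tomás free: 09:00-18:00.
Chen free: 09:00-13:00, 15:00-18:00, 18:30-20:00.
Alice free: 09:30-13:30, 15:30-18:00 (invert busy blocks within the working day).
Tara free: 09:30-10:30, 12:00-15:00, 15:30-17:30.
Hana free: 09:00-14:00, 15:00-19:00 (invert busy blocks within the working day).
Tomás ∩ Chen: 09:00-13:00, 15:00-18:00.
Tomás ∩ Chen ∩ Alice: 09:30-13:00, 15:30-18:00.
Tomás ∩ Chen ∩ Alice ∩ Tara: 09:30-10:30, 12:00-13:00, 15:30-17:30.
Tomás ∩ Chen ∩ Alice ∩ Tara ∩ Hana: 09:30-10:30, 12:00-13:00, 15:30-17:30.

09:30-10:30, 12:00-13:00, 15:30-17:30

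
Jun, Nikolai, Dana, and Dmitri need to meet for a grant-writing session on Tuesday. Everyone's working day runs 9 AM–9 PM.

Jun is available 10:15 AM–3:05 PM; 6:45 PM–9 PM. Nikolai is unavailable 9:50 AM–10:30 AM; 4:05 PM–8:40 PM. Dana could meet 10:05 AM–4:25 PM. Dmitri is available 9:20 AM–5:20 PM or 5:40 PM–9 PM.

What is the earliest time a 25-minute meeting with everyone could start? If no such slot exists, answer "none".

Jun free: 10:15-15:05, 18:45-21:00.
Nikolai free: 09:00-09:50, 10:30-16:05, 20:40-21:00 (invert busy blocks within the working day).
Dana free: 10:05-16:25.
Dmitri free: 09:20-17:20, 17:40-21:00.
Jun ∩ Nikolai: 10:30-15:05, 20:40-21:00.
Jun ∩ Nikolai ∩ Dana: 10:30-15:05.
Jun ∩ Nikolai ∩ Dana ∩ Dmitri: 10:30-15:05.
Those are the intersection windows.
The first common window of at least 25 minutes is 10:30-15:05, so the earliest start is 10:30.

10:30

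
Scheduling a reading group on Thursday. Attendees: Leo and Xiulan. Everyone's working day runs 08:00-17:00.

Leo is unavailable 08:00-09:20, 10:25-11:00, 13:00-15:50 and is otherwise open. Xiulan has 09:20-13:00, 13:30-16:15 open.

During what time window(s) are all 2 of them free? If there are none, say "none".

Leo free: 09:20-10:25, 11:00-13:00, 15:50-17:00 (invert busy blocks within the working day).
Xiulan free: 09:20-13:00, 13:30-16:15.
Leo ∩ Xiulan: 09:20-10:25, 11:00-13:00, 15:50-16:15.

09:20-10:25, 11:00-13:00, 15:50-16:15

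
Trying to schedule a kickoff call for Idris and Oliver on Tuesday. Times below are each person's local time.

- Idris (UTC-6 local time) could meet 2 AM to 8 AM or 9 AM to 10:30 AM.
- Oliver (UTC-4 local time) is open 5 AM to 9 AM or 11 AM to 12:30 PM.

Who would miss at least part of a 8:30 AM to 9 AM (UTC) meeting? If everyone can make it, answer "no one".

Idris in UTC: 08:00-14:00, 15:00-16:30 (add 6h to convert from UTC-6).
Oliver in UTC: 09:00-13:00, 15:00-16:30 (add 4h to convert from UTC-4).
Idris: free for 08:30-09:00. Oliver: not fully free for 08:30-09:00.

Oliver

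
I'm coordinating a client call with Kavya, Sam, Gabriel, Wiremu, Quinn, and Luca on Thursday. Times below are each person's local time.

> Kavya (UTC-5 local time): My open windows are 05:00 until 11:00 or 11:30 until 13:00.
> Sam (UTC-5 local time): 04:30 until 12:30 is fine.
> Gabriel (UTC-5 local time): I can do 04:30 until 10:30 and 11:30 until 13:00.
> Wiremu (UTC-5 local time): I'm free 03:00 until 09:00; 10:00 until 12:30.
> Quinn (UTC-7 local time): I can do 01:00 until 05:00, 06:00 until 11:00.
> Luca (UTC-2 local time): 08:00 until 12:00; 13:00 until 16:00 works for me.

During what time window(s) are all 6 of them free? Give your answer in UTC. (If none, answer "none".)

10:00-12:00, 13:00-14:00, 15:00-15:30, 16:30-17:30

Kavya in UTC: 10:00-16:00, 16:30-18:00 (add 5h to convert from UTC-5).
Sam in UTC: 09:30-17:30 (add 5h to convert from UTC-5).
Gabriel in UTC: 09:30-15:30, 16:30-18:00 (add 5h to convert from UTC-5).
Wiremu in UTC: 08:00-14:00, 15:00-17:30 (add 5h to convert from UTC-5).
Quinn in UTC: 08:00-12:00, 13:00-18:00 (add 7h to convert from UTC-7).
Luca in UTC: 10:00-14:00, 15:00-18:00 (add 2h to convert from UTC-2).
Kavya ∩ Sam: 10:00-16:00, 16:30-17:30.
Kavya ∩ Sam ∩ Gabriel: 10:00-15:30, 16:30-17:30.
Kavya ∩ Sam ∩ Gabriel ∩ Wiremu: 10:00-14:00, 15:00-15:30, 16:30-17:30.
Kavya ∩ Sam ∩ Gabriel ∩ Wiremu ∩ Quinn: 10:00-12:00, 13:00-14:00, 15:00-15:30, 16:30-17:30.
Kavya ∩ Sam ∩ Gabriel ∩ Wiremu ∩ Quinn ∩ Luca: 10:00-12:00, 13:00-14:00, 15:00-15:30, 16:30-17:30.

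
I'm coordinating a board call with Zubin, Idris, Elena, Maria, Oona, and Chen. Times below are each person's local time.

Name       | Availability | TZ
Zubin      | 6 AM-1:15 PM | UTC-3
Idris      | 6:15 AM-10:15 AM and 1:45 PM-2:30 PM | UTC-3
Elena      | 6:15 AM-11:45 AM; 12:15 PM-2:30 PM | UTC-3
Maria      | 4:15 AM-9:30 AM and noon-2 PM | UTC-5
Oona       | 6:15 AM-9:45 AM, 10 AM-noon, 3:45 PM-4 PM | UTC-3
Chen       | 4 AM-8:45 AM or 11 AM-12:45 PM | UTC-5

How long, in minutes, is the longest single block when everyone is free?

Zubin in UTC: 09:00-16:15 (add 3h to convert from UTC-3).
Idris in UTC: 09:15-13:15, 16:45-17:30 (add 3h to convert from UTC-3).
Elena in UTC: 09:15-14:45, 15:15-17:30 (add 3h to convert from UTC-3).
Maria in UTC: 09:15-14:30, 17:00-19:00 (add 5h to convert from UTC-5).
Oona in UTC: 09:15-12:45, 13:00-15:00, 18:45-19:00 (add 3h to convert from UTC-3).
Chen in UTC: 09:00-13:45, 16:00-17:45 (add 5h to convert from UTC-5).
Zubin ∩ Idris: 09:15-13:15.
Zubin ∩ Idris ∩ Elena: 09:15-13:15.
Zubin ∩ Idris ∩ Elena ∩ Maria: 09:15-13:15.
Zubin ∩ Idris ∩ Elena ∩ Maria ∩ Oona: 09:15-12:45, 13:00-13:15.
Zubin ∩ Idris ∩ Elena ∩ Maria ∩ Oona ∩ Chen: 09:15-12:45, 13:00-13:15.
The longest is 09:15-12:45 at 210 minutes.

210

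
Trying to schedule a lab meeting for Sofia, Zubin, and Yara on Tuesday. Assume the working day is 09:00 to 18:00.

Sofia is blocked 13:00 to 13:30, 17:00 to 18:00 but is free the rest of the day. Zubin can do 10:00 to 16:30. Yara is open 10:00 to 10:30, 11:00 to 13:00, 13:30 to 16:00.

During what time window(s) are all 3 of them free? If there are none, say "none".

10:00-10:30, 11:00-13:00, 13:30-16:00

Sofia free: 09:00-13:00, 13:30-17:00 (invert busy blocks within the working day).
Zubin free: 10:00-16:30.
Yara free: 10:00-10:30, 11:00-13:00, 13:30-16:00.
Sofia ∩ Zubin: 10:00-13:00, 13:30-16:30.
Sofia ∩ Zubin ∩ Yara: 10:00-10:30, 11:00-13:00, 13:30-16:00.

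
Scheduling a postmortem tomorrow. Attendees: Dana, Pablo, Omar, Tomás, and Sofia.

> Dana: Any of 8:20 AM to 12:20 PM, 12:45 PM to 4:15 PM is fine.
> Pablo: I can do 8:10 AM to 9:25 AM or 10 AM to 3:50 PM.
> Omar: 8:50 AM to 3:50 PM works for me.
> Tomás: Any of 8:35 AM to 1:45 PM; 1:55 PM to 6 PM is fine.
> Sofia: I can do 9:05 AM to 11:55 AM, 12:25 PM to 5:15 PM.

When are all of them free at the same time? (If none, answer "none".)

09:05-09:25, 10:00-11:55, 12:45-13:45, 13:55-15:50

Dana ∩ Pablo: 08:20-09:25, 10:00-12:20, 12:45-15:50.
Dana ∩ Pablo ∩ Omar: 08:50-09:25, 10:00-12:20, 12:45-15:50.
Dana ∩ Pablo ∩ Omar ∩ Tomás: 08:50-09:25, 10:00-12:20, 12:45-13:45, 13:55-15:50.
Dana ∩ Pablo ∩ Omar ∩ Tomás ∩ Sofia: 09:05-09:25, 10:00-11:55, 12:45-13:45, 13:55-15:50.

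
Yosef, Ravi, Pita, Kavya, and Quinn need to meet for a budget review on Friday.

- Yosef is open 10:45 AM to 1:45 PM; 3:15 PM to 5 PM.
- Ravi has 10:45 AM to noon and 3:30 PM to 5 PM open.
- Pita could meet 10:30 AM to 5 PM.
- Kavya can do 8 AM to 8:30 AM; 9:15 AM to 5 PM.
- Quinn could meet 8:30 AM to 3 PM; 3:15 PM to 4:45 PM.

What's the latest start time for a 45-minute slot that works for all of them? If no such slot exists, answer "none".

16:00

Yosef ∩ Ravi: 10:45-12:00, 15:30-17:00.
Yosef ∩ Ravi ∩ Pita: 10:45-12:00, 15:30-17:00.
Yosef ∩ Ravi ∩ Pita ∩ Kavya: 10:45-12:00, 15:30-17:00.
Yosef ∩ Ravi ∩ Pita ∩ Kavya ∩ Quinn: 10:45-12:00, 15:30-16:45.
So the common availability across everyone is 10:45-12:00, 15:30-16:45.
The last common window of at least 45 minutes is 15:30-16:45; a 45-minute meeting can start as late as 16:00 and still end by 16:45.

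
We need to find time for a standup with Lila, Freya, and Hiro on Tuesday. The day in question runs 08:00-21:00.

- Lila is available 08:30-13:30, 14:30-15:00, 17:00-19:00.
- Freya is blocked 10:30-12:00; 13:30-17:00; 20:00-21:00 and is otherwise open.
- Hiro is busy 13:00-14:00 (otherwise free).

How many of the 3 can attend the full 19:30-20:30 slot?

Lila free: 08:30-13:30, 14:30-15:00, 17:00-19:00.
Freya free: 08:00-10:30, 12:00-13:30, 17:00-20:00 (invert busy blocks within the working day).
Hiro free: 08:00-13:00, 14:00-21:00 (invert busy blocks within the working day).
Hiro can make the full 19:30-20:30 slot — that's 1.

1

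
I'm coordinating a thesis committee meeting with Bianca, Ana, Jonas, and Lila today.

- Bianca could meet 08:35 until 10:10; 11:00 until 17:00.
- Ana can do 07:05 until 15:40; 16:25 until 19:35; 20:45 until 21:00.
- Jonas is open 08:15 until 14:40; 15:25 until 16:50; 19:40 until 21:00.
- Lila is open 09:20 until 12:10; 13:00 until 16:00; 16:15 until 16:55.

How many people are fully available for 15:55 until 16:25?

Bianca and Jonas can make the full 15:55-16:25 slot — that's 2.

2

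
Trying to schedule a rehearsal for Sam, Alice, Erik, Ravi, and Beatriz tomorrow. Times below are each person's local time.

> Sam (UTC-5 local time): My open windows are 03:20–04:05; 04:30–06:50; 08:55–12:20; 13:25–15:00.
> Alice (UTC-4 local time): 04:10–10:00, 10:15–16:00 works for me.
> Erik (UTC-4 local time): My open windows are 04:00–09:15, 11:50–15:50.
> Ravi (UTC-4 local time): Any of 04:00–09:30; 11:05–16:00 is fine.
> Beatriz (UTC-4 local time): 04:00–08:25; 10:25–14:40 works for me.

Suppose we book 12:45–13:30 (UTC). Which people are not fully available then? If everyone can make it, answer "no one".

Beatriz, Erik, Sam

Sam in UTC: 08:20-09:05, 09:30-11:50, 13:55-17:20, 18:25-20:00 (add 5h to convert from UTC-5).
Alice in UTC: 08:10-14:00, 14:15-20:00 (add 4h to convert from UTC-4).
Erik in UTC: 08:00-13:15, 15:50-19:50 (add 4h to convert from UTC-4).
Ravi in UTC: 08:00-13:30, 15:05-20:00 (add 4h to convert from UTC-4).
Beatriz in UTC: 08:00-12:25, 14:25-18:40 (add 4h to convert from UTC-4).
Sam: not fully free for 12:45-13:30. Alice: free for 12:45-13:30. Erik: not fully free for 12:45-13:30. Ravi: free for 12:45-13:30. Beatriz: not fully free for 12:45-13:30.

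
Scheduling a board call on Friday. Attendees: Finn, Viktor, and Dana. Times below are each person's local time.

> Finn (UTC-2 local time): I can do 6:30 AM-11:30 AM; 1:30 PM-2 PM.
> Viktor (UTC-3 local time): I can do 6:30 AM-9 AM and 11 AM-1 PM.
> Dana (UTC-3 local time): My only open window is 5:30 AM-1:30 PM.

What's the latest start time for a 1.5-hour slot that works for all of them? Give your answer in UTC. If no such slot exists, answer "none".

Finn in UTC: 08:30-13:30, 15:30-16:00 (add 2h to convert from UTC-2).
Viktor in UTC: 09:30-12:00, 14:00-16:00 (add 3h to convert from UTC-3).
Dana in UTC: 08:30-16:30 (add 3h to convert from UTC-3).
Finn ∩ Viktor: 09:30-12:00, 15:30-16:00.
Finn ∩ Viktor ∩ Dana: 09:30-12:00, 15:30-16:00.
Those are the intersection windows.
The last common window of at least 90 minutes is 09:30-12:00; a 90-minute meeting can start as late as 10:30 and still end by 12:00.

10:30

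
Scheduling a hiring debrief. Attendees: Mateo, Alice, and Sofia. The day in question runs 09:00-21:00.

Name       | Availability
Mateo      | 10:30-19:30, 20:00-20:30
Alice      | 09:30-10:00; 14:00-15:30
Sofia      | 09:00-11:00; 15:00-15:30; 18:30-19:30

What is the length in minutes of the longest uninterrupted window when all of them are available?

Mateo ∩ Alice: 14:00-15:30.
Mateo ∩ Alice ∩ Sofia: 15:00-15:30.
Those are the intersection windows.
The longest is 15:00-15:30 at 30 minutes.

30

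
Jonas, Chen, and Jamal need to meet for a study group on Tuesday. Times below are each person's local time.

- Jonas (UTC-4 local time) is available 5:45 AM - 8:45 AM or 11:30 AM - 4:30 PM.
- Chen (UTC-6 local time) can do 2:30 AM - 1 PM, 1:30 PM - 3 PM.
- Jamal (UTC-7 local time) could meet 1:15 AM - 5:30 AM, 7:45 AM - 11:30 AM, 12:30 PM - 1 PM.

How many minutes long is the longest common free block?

180

Jonas in UTC: 09:45-12:45, 15:30-20:30 (add 4h to convert from UTC-4).
Chen in UTC: 08:30-19:00, 19:30-21:00 (add 6h to convert from UTC-6).
Jamal in UTC: 08:15-12:30, 14:45-18:30, 19:30-20:00 (add 7h to convert from UTC-7).
Jonas ∩ Chen: 09:45-12:45, 15:30-19:00, 19:30-20:30.
Jonas ∩ Chen ∩ Jamal: 09:45-12:30, 15:30-18:30, 19:30-20:00.
The longest is 15:30-18:30 at 180 minutes.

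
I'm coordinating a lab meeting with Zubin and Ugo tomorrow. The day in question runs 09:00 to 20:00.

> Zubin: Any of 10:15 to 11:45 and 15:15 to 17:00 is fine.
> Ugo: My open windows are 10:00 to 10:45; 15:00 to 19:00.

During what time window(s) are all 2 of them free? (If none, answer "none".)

Zubin ∩ Ugo: 10:15-10:45, 15:15-17:00.
So the common availability across everyone is 10:15-10:45, 15:15-17:00.

10:15-10:45, 15:15-17:00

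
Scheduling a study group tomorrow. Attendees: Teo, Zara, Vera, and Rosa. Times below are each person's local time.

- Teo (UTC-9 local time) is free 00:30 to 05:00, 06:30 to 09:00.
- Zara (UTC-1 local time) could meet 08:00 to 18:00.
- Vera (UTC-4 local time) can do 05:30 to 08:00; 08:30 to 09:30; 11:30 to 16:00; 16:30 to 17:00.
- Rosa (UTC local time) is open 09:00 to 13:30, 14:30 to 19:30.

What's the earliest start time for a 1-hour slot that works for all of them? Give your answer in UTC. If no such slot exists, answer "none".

09:30

Teo in UTC: 09:30-14:00, 15:30-18:00 (add 9h to convert from UTC-9).
Zara in UTC: 09:00-19:00 (add 1h to convert from UTC-1).
Vera in UTC: 09:30-12:00, 12:30-13:30, 15:30-20:00, 20:30-21:00 (add 4h to convert from UTC-4).
Rosa in UTC: 09:00-13:30, 14:30-19:30.
Teo ∩ Zara: 09:30-14:00, 15:30-18:00.
Teo ∩ Zara ∩ Vera: 09:30-12:00, 12:30-13:30, 15:30-18:00.
Teo ∩ Zara ∩ Vera ∩ Rosa: 09:30-12:00, 12:30-13:30, 15:30-18:00.
Those are the intersection windows.
The first common window of at least 60 minutes is 09:30-12:00, so the earliest start is 09:30.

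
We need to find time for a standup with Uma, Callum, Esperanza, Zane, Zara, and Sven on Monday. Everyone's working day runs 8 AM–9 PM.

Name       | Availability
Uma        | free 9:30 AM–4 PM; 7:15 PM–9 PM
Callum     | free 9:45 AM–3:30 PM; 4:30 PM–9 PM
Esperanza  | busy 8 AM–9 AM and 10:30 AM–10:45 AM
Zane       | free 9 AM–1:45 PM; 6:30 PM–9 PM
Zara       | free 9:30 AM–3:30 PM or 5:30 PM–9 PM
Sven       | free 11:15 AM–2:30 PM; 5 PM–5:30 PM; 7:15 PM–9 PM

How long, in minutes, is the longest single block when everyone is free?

Uma free: 09:30-16:00, 19:15-21:00.
Callum free: 09:45-15:30, 16:30-21:00.
Esperanza free: 09:00-10:30, 10:45-21:00 (invert busy blocks within the working day).
Zane free: 09:00-13:45, 18:30-21:00.
Zara free: 09:30-15:30, 17:30-21:00.
Sven free: 11:15-14:30, 17:00-17:30, 19:15-21:00.
Uma ∩ Callum: 09:45-15:30, 19:15-21:00.
Uma ∩ Callum ∩ Esperanza: 09:45-10:30, 10:45-15:30, 19:15-21:00.
Uma ∩ Callum ∩ Esperanza ∩ Zane: 09:45-10:30, 10:45-13:45, 19:15-21:00.
Uma ∩ Callum ∩ Esperanza ∩ Zane ∩ Zara: 09:45-10:30, 10:45-13:45, 19:15-21:00.
Uma ∩ Callum ∩ Esperanza ∩ Zane ∩ Zara ∩ Sven: 11:15-13:45, 19:15-21:00.
So the common availability across everyone is 11:15-13:45, 19:15-21:00.
The longest is 11:15-13:45 at 150 minutes.

150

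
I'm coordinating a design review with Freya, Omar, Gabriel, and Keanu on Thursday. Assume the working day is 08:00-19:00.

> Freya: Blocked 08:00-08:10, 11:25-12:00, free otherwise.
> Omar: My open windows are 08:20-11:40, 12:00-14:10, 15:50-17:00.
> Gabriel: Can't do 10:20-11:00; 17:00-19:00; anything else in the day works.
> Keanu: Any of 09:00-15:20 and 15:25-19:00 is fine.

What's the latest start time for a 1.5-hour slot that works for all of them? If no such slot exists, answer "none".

12:40

Freya free: 08:10-11:25, 12:00-19:00 (invert busy blocks within the working day).
Omar free: 08:20-11:40, 12:00-14:10, 15:50-17:00.
Gabriel free: 08:00-10:20, 11:00-17:00 (invert busy blocks within the working day).
Keanu free: 09:00-15:20, 15:25-19:00.
Freya ∩ Omar: 08:20-11:25, 12:00-14:10, 15:50-17:00.
Freya ∩ Omar ∩ Gabriel: 08:20-10:20, 11:00-11:25, 12:00-14:10, 15:50-17:00.
Freya ∩ Omar ∩ Gabriel ∩ Keanu: 09:00-10:20, 11:00-11:25, 12:00-14:10, 15:50-17:00.
So the common availability across everyone is 09:00-10:20, 11:00-11:25, 12:00-14:10, 15:50-17:00.
The last common window of at least 90 minutes is 12:00-14:10; a 90-minute meeting can start as late as 12:40 and still end by 14:10.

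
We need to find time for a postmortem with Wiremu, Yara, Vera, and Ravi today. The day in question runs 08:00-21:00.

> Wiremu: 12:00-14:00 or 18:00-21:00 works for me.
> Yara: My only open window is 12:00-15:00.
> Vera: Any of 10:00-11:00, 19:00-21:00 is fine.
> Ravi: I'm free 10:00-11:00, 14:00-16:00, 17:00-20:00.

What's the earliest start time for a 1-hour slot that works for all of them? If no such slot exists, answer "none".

Wiremu ∩ Yara: 12:00-14:00.
Wiremu ∩ Yara ∩ Vera: ∅.
Wiremu ∩ Yara ∩ Vera ∩ Ravi: ∅.
There is no time when everyone is free.
No common window is at least 60 minutes long.

none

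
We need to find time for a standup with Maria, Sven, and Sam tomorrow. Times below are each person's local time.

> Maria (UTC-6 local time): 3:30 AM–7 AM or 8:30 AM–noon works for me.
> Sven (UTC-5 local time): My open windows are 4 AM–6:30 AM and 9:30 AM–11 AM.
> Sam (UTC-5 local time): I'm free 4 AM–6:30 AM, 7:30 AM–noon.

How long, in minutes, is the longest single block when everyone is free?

Maria in UTC: 09:30-13:00, 14:30-18:00 (add 6h to convert from UTC-6).
Sven in UTC: 09:00-11:30, 14:30-16:00 (add 5h to convert from UTC-5).
Sam in UTC: 09:00-11:30, 12:30-17:00 (add 5h to convert from UTC-5).
Maria ∩ Sven: 09:30-11:30, 14:30-16:00.
Maria ∩ Sven ∩ Sam: 09:30-11:30, 14:30-16:00.
The longest is 09:30-11:30 at 120 minutes.

120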